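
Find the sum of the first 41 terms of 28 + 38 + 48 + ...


aₙ = 28 + (41-1)×10 = 428
Sₙ = n(a₁+aₙ)/2 = 41×(28+428)/2
= 41×456/2 = 9348

S_41 = 9348


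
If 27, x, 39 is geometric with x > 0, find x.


GM = √(27×39) = √1053 = 32.45

GM = 32.45


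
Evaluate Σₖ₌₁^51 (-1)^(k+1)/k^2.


S = 1 - 1/4 + 1/9 - 1/16 + 1/25 - 1/36 + 1/49 - 1/64 ± ...
= 0.8227
(Full series converges to +π²/12 ≈ +0.8225)

S_51 = 0.8227


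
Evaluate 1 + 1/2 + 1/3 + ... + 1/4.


H_4 = 1/1 + 1/2 + 1/3 + 1/4
= 25/12
≈ 2.0833

H_4 = 25/12 ≈ 2.0833


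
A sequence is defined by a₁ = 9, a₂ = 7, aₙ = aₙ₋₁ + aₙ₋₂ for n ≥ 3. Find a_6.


Computing iteratively: 9, 7, 16, 23, 39, 62
a_6 = 62

a_6 = 62


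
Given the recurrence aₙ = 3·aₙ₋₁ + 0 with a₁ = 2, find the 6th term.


Computing step by step:
a_1 = 2
a_2 = 6
a_3 = 18
a_4 = 54
a_5 = 162
a_6 = 486


a_6 = 486


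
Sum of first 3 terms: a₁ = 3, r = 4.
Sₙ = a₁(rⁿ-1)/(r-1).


Sₙ = 3×(4^3 - 1)/(4 - 1)
= 3×(64 - 1)/3
= 3×63/3
= 63

S_3 = 63


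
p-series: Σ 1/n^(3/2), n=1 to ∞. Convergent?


p-series test: Σ c/n^p converges if p > 1, diverges if p ≤ 1 (constant c > 0 doesn't affect convergence).
p = 3/2
3/2 > 1 → CONVERGES

Converges (p = 3/2 > 1)


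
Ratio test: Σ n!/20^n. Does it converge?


aₙ = n!/20^n
a_{n+1}/aₙ = (n+1)!/20^(n+1) × 20^n/n!
= (n+1)/20
L = lim(n→∞) (n+1)/20 = ∞
L > 1 → series DIVERGES

Diverges (ratio test: L = ∞ > 1)


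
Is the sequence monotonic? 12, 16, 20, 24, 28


Differences: 4, 4, 4, 4
All differences > 0 → strictly INCREASING

Monotonically increasing


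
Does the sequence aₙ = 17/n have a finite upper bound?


a₁ = 17, a₂ = 17/2, a₃ = 17/3, ...
0 < aₙ ≤ 17 for all n ≥ 1
Lower bound: 0, Upper bound: 17
The sequence IS bounded

Bounded (0 < aₙ ≤ 17)


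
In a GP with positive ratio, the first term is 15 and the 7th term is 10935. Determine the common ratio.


r^(n-1) = aₙ/a₁
r^6 = 10935/15 = 729
r = 729^(1/6)
= ±3; taking r > 0 gives r = 3

r = 3


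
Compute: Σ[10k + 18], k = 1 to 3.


Σ(10k+18) = 10·Σk + 18·n
= 10·6 + 18·3
= 60 + 54 = 114

Σ = 114


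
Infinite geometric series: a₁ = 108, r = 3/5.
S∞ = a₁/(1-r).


S∞ = a₁/(1-r) = 108/(1 - 3/5)
= 108/(2/5)
= 270

S∞ = 270


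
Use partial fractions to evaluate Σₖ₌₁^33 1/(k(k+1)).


1/(k(k+1)) = 1/k - 1/(k+1) (partial fractions)
Telescoping: Σ = 1 - 1/34 = 33/34

Sum = 33/34


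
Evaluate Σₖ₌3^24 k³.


Σₖ₌3^24 k³ = [24·25/2]² − [2·3/2]²
= 90000 − 9 = 89991

Σk³ = 89991


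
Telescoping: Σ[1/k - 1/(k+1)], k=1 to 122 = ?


Telescoping: adjacent terms cancel.
= 1/1 - 1/123
= 1 - 1/123 = 122/123

Sum = 122/123


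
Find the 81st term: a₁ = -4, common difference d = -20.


aₙ = a₁ + (n-1)d
= -4 + (81-1)×-20
= -4 - 1600
= -1604

a_81 = -1604


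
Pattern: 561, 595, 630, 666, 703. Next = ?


Pattern: triangular numbers: n(n+1)/2
Terms: 561, 595, 630, 666, 703
Next term = 741

Next term = 741


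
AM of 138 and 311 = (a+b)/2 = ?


AM = (138 + 311)/2 = 449/2 = 224.5

AM = 224.5


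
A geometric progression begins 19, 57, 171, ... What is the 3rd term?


aₙ = a₁·r^(n-1)
= 19×3^2
= 19×9
= 171

a_3 = 171


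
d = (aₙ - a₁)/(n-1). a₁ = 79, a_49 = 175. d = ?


d = (aₙ - a₁)/(n-1)
= (175 - 79)/(49-1)
= 96/48 = 2

d = 2


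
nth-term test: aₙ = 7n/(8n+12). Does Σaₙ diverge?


lim(n→∞) 7n/(8n+12) = 7/8 = 7/8  (divide numerator and denominator by n)
lim aₙ = 7/8 ≠ 0 → series DIVERGES

Diverges (lim aₙ = 7/8 ≠ 0)


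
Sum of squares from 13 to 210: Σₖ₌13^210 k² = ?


Σₖ₌13^210 k² = Σₖ₌₁^210 k² − Σₖ₌₁^12 k²
= 210·211·421/6 − 12·13·25/6
= 3109085 − 650 = 3108435

Σk² = 3108435


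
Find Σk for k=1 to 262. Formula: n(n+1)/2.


n(n+1)/2 = 262×263/2 = 68906/2 = 34453

Σk = 34453


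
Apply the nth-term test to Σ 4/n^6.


lim(n→∞) 4/n^6 = 0
lim aₙ = 0 → nth-term test is INCONCLUSIVE
(Need other tests; this is actually a convergent p-series with p=6 > 1)

Inconclusive (lim aₙ = 0; need another test)


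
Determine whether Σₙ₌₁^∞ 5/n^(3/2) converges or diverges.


p-series test: Σ c/n^p converges if p > 1, diverges if p ≤ 1 (constant c > 0 doesn't affect convergence).
p = 3/2
3/2 > 1 → CONVERGES

Converges (p = 3/2 > 1)


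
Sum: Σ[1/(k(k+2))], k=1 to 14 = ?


1/(k(k+2)) = (1/2)·(1/k - 1/(k+2)) (partial fractions)
Telescoping: Σ = (1/2)·(1 + 1/2 - 1/15 - 1/16) = 329/480

Sum = 329/480


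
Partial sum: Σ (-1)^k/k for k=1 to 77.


S = -1 + 1/2 - 1/3 + 1/4 - 1/5 + 1/6 - 1/7 + 1/8 ± ...
= -0.6996
(Full series converges to -ln(2) ≈ -0.6931)

S_77 = -0.6996


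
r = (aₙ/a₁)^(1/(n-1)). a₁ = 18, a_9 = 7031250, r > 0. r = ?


r^(n-1) = aₙ/a₁
r^8 = 7031250/18 = 390625
r = 390625^(1/8)
= ±5; taking r > 0 gives r = 5

r = 5


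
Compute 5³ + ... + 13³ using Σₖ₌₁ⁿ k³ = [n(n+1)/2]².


Σₖ₌5^13 k³ = [13·14/2]² − [4·5/2]²
= 8281 − 100 = 8181

Σk³ = 8181


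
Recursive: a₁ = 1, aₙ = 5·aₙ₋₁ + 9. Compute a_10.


Computing step by step:
a_1 = 1
a_2 = 14
a_3 = 79
a_4 = 404
a_5 = 2029
a_6 = 10154
a_7 = 50779
a_8 = 253904
a_9 = 1269529
a_10 = 6347654


a_10 = 6347654


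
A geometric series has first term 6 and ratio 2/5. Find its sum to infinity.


S∞ = a₁/(1-r) = 6/(1 - 2/5)
= 6/(3/5)
= 10

S∞ = 10


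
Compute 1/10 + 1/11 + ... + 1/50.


Σₖ₌10^50 1/k = 1/10 + 1/11 + 1/12 + ... + 1/50
= 5176139057077344436979/3099044504245996706400
≈ 1.6702

Sum = 5176139057077344436979/3099044504245996706400 ≈ 1.6702


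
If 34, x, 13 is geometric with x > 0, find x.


GM = √(34×13) = √442 = 21.0238

GM = 21.0238


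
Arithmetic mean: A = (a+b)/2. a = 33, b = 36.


AM = (33 + 36)/2 = 69/2 = 34.5

AM = 34.5


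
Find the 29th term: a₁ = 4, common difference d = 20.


aₙ = a₁ + (n-1)d
= 4 + (29-1)×20
= 4 + 560
= 564

a_29 = 564


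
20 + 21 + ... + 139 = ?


Σₖ₌20^139 k = Σₖ₌₁^139 k − Σₖ₌₁^19 k
= 139·140/2 − 19·20/2
= 9730 − 190 = 9540

Σk = 9540


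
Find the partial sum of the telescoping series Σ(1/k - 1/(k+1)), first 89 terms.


Telescoping: adjacent terms cancel.
= 1/1 - 1/90
= 1 - 1/90 = 89/90

Sum = 89/90


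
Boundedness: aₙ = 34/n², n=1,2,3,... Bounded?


a₁ = 34, a₂ = 34/4, a₃ = 34/9, ...
0 < aₙ ≤ 34 for all n ≥ 1
The sequence IS bounded

Bounded (0 < aₙ ≤ 34)


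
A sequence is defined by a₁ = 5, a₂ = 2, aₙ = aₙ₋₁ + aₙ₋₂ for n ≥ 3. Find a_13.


Computing iteratively: 5, 2, 7, 9, 16, 25, 41, 66, 107, 173, 280, 453, ...
a_13 = 733

a_13 = 733


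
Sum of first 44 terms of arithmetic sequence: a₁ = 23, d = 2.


aₙ = 23 + (44-1)×2 = 109
Sₙ = n(a₁+aₙ)/2 = 44×(23+109)/2
= 44×132/2 = 2904

S_44 = 2904


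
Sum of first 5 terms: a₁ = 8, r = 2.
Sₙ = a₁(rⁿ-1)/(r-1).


Sₙ = 8×(2^5 - 1)/(2 - 1)
= 8×(32 - 1)/1
= 8×31/1
= 248

S_5 = 248


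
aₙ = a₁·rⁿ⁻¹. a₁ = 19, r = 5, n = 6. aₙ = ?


aₙ = a₁·r^(n-1)
= 19×5^5
= 19×3125
= 59375

a_6 = 59375


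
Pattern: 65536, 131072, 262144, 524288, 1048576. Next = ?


Pattern: powers of 2: 2ⁿ
Terms: 65536, 131072, 262144, 524288, 1048576
Next term = 2097152

Next term = 2097152


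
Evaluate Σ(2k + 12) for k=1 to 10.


Σ(2k+12) = 2·Σk + 12·n
= 2·55 + 12·10
= 110 + 120 = 230

Σ = 230


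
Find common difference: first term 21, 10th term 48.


d = (aₙ - a₁)/(n-1)
= (48 - 21)/(10-1)
= 27/9 = 3

d = 3


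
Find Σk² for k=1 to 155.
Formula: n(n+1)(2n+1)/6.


n = 155
n(n+1)(2n+1)/6 = 155×156×311/6
= 7519980/6 = 1253330

Σk² = 1253330


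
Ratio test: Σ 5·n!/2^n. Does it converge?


aₙ = 5·n!/2^n
a_{n+1}/aₙ = (n+1)!/2^(n+1) × 2^n/n!  (constant 5 cancels)
= (n+1)/2
L = lim(n→∞) (n+1)/2 = ∞
L > 1 → series DIVERGES

Diverges (ratio test: L = ∞ > 1)


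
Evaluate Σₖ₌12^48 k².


Σₖ₌12^48 k² = Σₖ₌₁^48 k² − Σₖ₌₁^11 k²
= 48·49·97/6 − 11·12·23/6
= 38024 − 506 = 37518

Σk² = 37518


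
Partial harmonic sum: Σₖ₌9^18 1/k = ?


Σₖ₌9^18 1/k = 1/9 + 1/10 + 1/11 + 1/12 + 1/13 + 1/14 + 1/15 + 1/16 + 1/17 + 1/18
= 634871/816816
≈ 0.7773

Sum = 634871/816816 ≈ 0.7773


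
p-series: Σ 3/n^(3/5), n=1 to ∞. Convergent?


p-series test: Σ c/n^p converges if p > 1, diverges if p ≤ 1 (constant c > 0 doesn't affect convergence).
p = 3/5
3/5 ≤ 1 → DIVERGES

Diverges (p = 3/5 ≤ 1)


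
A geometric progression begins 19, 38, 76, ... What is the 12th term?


aₙ = a₁·r^(n-1)
= 19×2^11
= 19×2048
= 38912

a_12 = 38912


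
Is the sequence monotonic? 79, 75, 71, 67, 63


Differences: -4, -4, -4, -4
All differences < 0 → strictly DECREASING

Monotonically decreasing


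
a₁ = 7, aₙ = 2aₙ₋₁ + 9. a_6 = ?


Computing step by step:
a_1 = 7
a_2 = 23
a_3 = 55
a_4 = 119
a_5 = 247
a_6 = 503


a_6 = 503


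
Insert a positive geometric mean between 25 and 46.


GM = √(25×46) = √1150 = 33.9116

GM = 33.9116


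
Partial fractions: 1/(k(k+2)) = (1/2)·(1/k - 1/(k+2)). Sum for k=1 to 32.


1/(k(k+2)) = (1/2)·(1/k - 1/(k+2)) (partial fractions)
Telescoping: Σ = (1/2)·(1 + 1/2 - 1/33 - 1/34) = 404/561

Sum = 404/561


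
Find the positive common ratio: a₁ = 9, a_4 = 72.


r^(n-1) = aₙ/a₁
r^3 = 72/9 = 8
r = 8^(1/3)
= 2

r = 2


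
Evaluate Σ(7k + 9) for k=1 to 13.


Σ(7k+9) = 7·Σk + 9·n
= 7·91 + 9·13
= 637 + 117 = 754

Σ = 754


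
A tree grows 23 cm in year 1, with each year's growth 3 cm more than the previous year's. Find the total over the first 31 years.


aₙ = 23 + (31-1)×3 = 113
Sₙ = n(a₁+aₙ)/2 = 31×(23+113)/2
= 31×136/2 = 2108

S_31 = 2108


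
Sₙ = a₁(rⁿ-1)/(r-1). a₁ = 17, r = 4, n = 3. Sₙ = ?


Sₙ = 17×(4^3 - 1)/(4 - 1)
= 17×(64 - 1)/3
= 17×63/3
= 357

S_3 = 357


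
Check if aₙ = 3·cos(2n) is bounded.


For all n, -1 ≤ cos(2n) ≤ 1, so -3 ≤ 3·cos(2n) ≤ 3
Lower bound: -3, Upper bound: 3
The sequence IS bounded

Bounded (-3 ≤ aₙ ≤ 3)


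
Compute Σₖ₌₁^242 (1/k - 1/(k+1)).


Telescoping: adjacent terms cancel.
= 1/1 - 1/243
= 1 - 1/243 = 242/243

Sum = 242/243


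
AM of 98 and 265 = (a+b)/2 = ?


AM = (98 + 265)/2 = 363/2 = 181.5

AM = 181.5


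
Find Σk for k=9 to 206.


Σₖ₌9^206 k = Σₖ₌₁^206 k − Σₖ₌₁^8 k
= 206·207/2 − 8·9/2
= 21321 − 36 = 21285

Σk = 21285


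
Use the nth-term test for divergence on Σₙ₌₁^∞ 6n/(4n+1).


lim(n→∞) 6n/(4n+1) = 6/4 = 3/2  (divide numerator and denominator by n)
lim aₙ = 3/2 ≠ 0 → series DIVERGES

Diverges (lim aₙ = 3/2 ≠ 0)


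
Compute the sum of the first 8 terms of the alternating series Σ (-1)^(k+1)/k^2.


S = 1 - 1/4 + 1/9 - 1/16 + 1/25 - 1/36 + 1/49 - 1/64
= 0.8156
(Full series converges to +π²/12 ≈ +0.8225)

S_8 = 0.8156


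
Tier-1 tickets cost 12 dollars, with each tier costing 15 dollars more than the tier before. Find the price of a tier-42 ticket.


aₙ = a₁ + (n-1)d
= 12 + (42-1)×15
= 12 + 615
= 627

a_42 = 627


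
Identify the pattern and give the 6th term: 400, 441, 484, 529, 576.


Pattern: perfect squares: n²
Terms: 400, 441, 484, 529, 576
Next term = 625

Next term = 625


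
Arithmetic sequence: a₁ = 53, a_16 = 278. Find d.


d = (aₙ - a₁)/(n-1)
= (278 - 53)/(16-1)
= 225/15 = 15

d = 15


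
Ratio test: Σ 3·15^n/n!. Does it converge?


aₙ = 3·15^n/n!
a_{n+1}/aₙ = 15^(n+1)/(n+1)! × n!/15^n  (constant 3 cancels)
= 15/(n+1)
L = lim(n→∞) 15/(n+1) = 0
L < 1 → series CONVERGES

Converges (ratio test: L = 0 < 1)


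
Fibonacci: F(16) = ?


Fibonacci sequence: 1, 1, 2, 3, 5, 8, 13, 21, 34, 55, 89, ...
F(16) = 987

F(16) = 987


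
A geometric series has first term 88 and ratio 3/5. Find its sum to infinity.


S∞ = a₁/(1-r) = 88/(1 - 3/5)
= 88/(2/5)
= 220

S∞ = 220


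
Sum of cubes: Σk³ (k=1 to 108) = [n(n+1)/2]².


n(n+1)/2 = 108×109/2 = 5886
Σk³ = 5886² = 34644996

Σk³ = 34644996


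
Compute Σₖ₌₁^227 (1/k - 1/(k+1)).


Telescoping: adjacent terms cancel.
= 1/1 - 1/228
= 1 - 1/228 = 227/228

Sum = 227/228


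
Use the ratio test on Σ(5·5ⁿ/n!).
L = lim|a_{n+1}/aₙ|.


aₙ = 5·5^n/n!
a_{n+1}/aₙ = 5^(n+1)/(n+1)! × n!/5^n  (constant 5 cancels)
= 5/(n+1)
L = lim(n→∞) 5/(n+1) = 0
L < 1 → series CONVERGES

Converges (ratio test: L = 0 < 1)


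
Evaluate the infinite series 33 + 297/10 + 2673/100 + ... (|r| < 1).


S∞ = a₁/(1-r) = 33/(1 - 9/10)
= 33/(1/10)
= 330

S∞ = 330


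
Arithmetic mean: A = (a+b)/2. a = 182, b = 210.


AM = (182 + 210)/2 = 392/2 = 196

AM = 196


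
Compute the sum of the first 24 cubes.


n(n+1)/2 = 24×25/2 = 300
Σk³ = 300² = 90000

Σk³ = 90000


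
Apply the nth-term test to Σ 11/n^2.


lim(n→∞) 11/n^2 = 0
lim aₙ = 0 → nth-term test is INCONCLUSIVE
(Need other tests; this is actually a convergent p-series with p=2 > 1)

Inconclusive (lim aₙ = 0; need another test)


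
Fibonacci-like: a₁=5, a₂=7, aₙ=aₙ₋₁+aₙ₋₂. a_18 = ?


Computing iteratively: 5, 7, 12, 19, 31, 50, 81, 131, 212, 343, 555, 898, ...
a_18 = 16114

a_18 = 16114


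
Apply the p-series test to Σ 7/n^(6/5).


p-series test: Σ c/n^p converges if p > 1, diverges if p ≤ 1 (constant c > 0 doesn't affect convergence).
p = 6/5
6/5 > 1 → CONVERGES

Converges (p = 6/5 > 1)


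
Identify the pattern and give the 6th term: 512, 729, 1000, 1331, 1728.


Pattern: perfect cubes: n³
Terms: 512, 729, 1000, 1331, 1728
Next term = 2197

Next term = 2197


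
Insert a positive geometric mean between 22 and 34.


GM = √(22×34) = √748 = 27.3496

GM = 27.3496


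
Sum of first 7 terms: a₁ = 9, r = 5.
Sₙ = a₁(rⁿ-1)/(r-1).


Sₙ = 9×(5^7 - 1)/(5 - 1)
= 9×(78125 - 1)/4
= 9×78124/4
= 175779

S_7 = 175779


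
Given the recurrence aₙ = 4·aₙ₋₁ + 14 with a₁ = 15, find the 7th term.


Computing step by step:
a_1 = 15
a_2 = 74
a_3 = 310
a_4 = 1254
a_5 = 5030
a_6 = 20134
a_7 = 80550


a_7 = 80550


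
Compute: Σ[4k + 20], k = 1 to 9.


Σ(4k+20) = 4·Σk + 20·n
= 4·45 + 20·9
= 180 + 180 = 360

Σ = 360


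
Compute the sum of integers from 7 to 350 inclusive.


Σₖ₌7^350 k = Σₖ₌₁^350 k − Σₖ₌₁^6 k
= 350·351/2 − 6·7/2
= 61425 − 21 = 61404

Σk = 61404


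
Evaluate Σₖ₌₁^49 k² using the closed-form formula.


n = 49
n(n+1)(2n+1)/6 = 49×50×99/6
= 242550/6 = 40425

Σk² = 40425


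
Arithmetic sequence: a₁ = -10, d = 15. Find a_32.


aₙ = a₁ + (n-1)d
= -10 + (32-1)×15
= -10 + 465
= 455

a_32 = 455


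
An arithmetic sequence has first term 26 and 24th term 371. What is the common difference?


d = (aₙ - a₁)/(n-1)
= (371 - 26)/(24-1)
= 345/23 = 15

d = 15


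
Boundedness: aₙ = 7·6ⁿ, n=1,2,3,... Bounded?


aₙ = 7·6ⁿ → as n→∞, aₙ→∞ (since base 6 > 1)
No finite upper bound exists
The sequence is UNBOUNDED

Unbounded (aₙ → ∞ as n → ∞)


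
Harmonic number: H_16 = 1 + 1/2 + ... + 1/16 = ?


H_16 = 1/1 + 1/2 + 1/3 + ... + 1/16
= 2436559/720720
≈ 3.3807

H_16 = 2436559/720720 ≈ 3.3807


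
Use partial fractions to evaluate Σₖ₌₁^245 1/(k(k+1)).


1/(k(k+1)) = 1/k - 1/(k+1) (partial fractions)
Telescoping: Σ = 1 - 1/246 = 245/246

Sum = 245/246


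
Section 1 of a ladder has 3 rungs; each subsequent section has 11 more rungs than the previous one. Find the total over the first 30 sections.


aₙ = 3 + (30-1)×11 = 322
Sₙ = n(a₁+aₙ)/2 = 30×(3+322)/2
= 30×325/2 = 4875

S_30 = 4875


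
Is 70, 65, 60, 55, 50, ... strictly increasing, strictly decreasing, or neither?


Differences: -5, -5, -5, -5
All differences < 0 → strictly DECREASING

Monotonically decreasing


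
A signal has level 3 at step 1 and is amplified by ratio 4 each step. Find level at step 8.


aₙ = a₁·r^(n-1)
= 3×4^7
= 3×16384
= 49152

a_8 = 49152


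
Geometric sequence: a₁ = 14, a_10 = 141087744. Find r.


r^(n-1) = aₙ/a₁
r^9 = 141087744/14 = 10077696
r = 10077696^(1/9)
= 6

r = 6


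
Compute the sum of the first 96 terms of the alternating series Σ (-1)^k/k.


S = -1 + 1/2 - 1/3 + 1/4 - 1/5 + 1/6 - 1/7 + 1/8 ± ...
= -0.688
(Full series converges to -ln(2) ≈ -0.6931)

S_96 = -0.688


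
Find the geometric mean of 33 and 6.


GM = √(33×6) = √198 = 14.0712

GM = 14.0712


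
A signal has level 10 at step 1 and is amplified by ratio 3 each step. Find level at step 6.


aₙ = a₁·r^(n-1)
= 10×3^5
= 10×243
= 2430

a_6 = 2430


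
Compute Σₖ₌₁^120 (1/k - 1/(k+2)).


Telescoping with gap 2: two head and two tail terms survive.
= (1 + 1/2) - (1/121 + 1/122)
= 3/2 - 1/121 - 1/122 = 10950/7381

Sum = 10950/7381


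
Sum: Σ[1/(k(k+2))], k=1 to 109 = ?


1/(k(k+2)) = (1/2)·(1/k - 1/(k+2)) (partial fractions)
Telescoping: Σ = (1/2)·(1 + 1/2 - 1/110 - 1/111) = 9047/12210

Sum = 9047/12210


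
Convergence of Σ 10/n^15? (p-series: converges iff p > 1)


p-series test: Σ c/n^p converges if p > 1, diverges if p ≤ 1 (constant c > 0 doesn't affect convergence).
p = 15
15 > 1 → CONVERGES

Converges (p = 15 > 1)


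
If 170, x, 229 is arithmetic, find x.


AM = (170 + 229)/2 = 399/2 = 199.5

AM = 199.5


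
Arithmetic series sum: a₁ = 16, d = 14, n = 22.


aₙ = 16 + (22-1)×14 = 310
Sₙ = n(a₁+aₙ)/2 = 22×(16+310)/2
= 22×326/2 = 3586

S_22 = 3586


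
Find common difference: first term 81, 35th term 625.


d = (aₙ - a₁)/(n-1)
= (625 - 81)/(35-1)
= 544/34 = 16

d = 16


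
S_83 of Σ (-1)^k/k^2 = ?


S = -1 + 1/4 - 1/9 + 1/16 - 1/25 + 1/36 - 1/49 + 1/64 ± ...
= -0.8225
(Full series converges to -π²/12 ≈ -0.8225)

S_83 = -0.8225


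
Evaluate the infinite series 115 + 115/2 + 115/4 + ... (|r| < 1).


S∞ = a₁/(1-r) = 115/(1 - 1/2)
= 115/(1/2)
= 230

S∞ = 230


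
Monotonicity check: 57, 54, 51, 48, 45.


Differences: -3, -3, -3, -3
All differences < 0 → strictly DECREASING

Monotonically decreasing


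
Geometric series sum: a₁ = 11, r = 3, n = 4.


Sₙ = 11×(3^4 - 1)/(3 - 1)
= 11×(81 - 1)/2
= 11×80/2
= 440

S_4 = 440


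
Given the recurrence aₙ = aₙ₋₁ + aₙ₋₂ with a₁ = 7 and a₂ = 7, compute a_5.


Computing iteratively: 7, 7, 14, 21, 35
a_5 = 35

a_5 = 35


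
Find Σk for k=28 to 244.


Σₖ₌28^244 k = Σₖ₌₁^244 k − Σₖ₌₁^27 k
= 244·245/2 − 27·28/2
= 29890 − 378 = 29512

Σk = 29512


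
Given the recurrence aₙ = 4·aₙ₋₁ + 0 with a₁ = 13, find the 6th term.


Computing step by step:
a_1 = 13
a_2 = 52
a_3 = 208
a_4 = 832
a_5 = 3328
a_6 = 13312


a_6 = 13312


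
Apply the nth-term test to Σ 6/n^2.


lim(n→∞) 6/n^2 = 0
lim aₙ = 0 → nth-term test is INCONCLUSIVE
(Need other tests; this is actually a convergent p-series with p=2 > 1)

Inconclusive (lim aₙ = 0; need another test)


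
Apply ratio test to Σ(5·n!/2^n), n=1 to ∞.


aₙ = 5·n!/2^n
a_{n+1}/aₙ = (n+1)!/2^(n+1) × 2^n/n!  (constant 5 cancels)
= (n+1)/2
L = lim(n→∞) (n+1)/2 = ∞
L > 1 → series DIVERGES

Diverges (ratio test: L = ∞ > 1)


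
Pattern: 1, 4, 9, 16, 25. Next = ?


Pattern: perfect squares: n²
Terms: 1, 4, 9, 16, 25
Next term = 36

Next term = 36


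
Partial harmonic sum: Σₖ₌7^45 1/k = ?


Σₖ₌7^45 1/k = 1/7 + 1/8 + 1/9 + ... + 1/45
= 2617230034104616867/1345655451257488800
≈ 1.9449

Sum = 2617230034104616867/1345655451257488800 ≈ 1.9449


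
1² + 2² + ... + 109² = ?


n = 109
n(n+1)(2n+1)/6 = 109×110×219/6
= 2625810/6 = 437635

Σk² = 437635


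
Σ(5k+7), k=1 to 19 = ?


Σ(5k+7) = 5·Σk + 7·n
= 5·190 + 7·19
= 950 + 133 = 1083

Σ = 1083


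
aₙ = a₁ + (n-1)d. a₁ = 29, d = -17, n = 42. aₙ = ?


aₙ = a₁ + (n-1)d
= 29 + (42-1)×-17
= 29 - 697
= -668

a_42 = -668


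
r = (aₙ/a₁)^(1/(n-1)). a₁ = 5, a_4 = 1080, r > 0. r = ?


r^(n-1) = aₙ/a₁
r^3 = 1080/5 = 216
r = 216^(1/3)
= 6

r = 6


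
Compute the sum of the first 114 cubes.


n(n+1)/2 = 114×115/2 = 6555
Σk³ = 6555² = 42968025

Σk³ = 42968025


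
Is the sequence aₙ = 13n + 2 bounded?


aₙ = 13n + 2 → as n→∞, aₙ→∞
No finite upper bound exists
The sequence is UNBOUNDED

Unbounded (aₙ → ∞ as n → ∞)


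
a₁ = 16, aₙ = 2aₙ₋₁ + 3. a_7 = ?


Computing step by step:
a_1 = 16
a_2 = 35
a_3 = 73
a_4 = 149
a_5 = 301
a_6 = 605
a_7 = 1213


a_7 = 1213


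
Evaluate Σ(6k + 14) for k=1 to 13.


Σ(6k+14) = 6·Σk + 14·n
= 6·91 + 14·13
= 546 + 182 = 728

Σ = 728


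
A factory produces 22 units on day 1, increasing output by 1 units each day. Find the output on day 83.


aₙ = a₁ + (n-1)d
= 22 + (83-1)×1
= 22 + 82
= 104

a_83 = 104


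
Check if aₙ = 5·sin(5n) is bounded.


For all n, -1 ≤ sin(5n) ≤ 1, so -5 ≤ 5·sin(5n) ≤ 5
Lower bound: -5, Upper bound: 5
The sequence IS bounded

Bounded (-5 ≤ aₙ ≤ 5)


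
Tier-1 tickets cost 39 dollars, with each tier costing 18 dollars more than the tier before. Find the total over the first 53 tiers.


aₙ = 39 + (53-1)×18 = 975
Sₙ = n(a₁+aₙ)/2 = 53×(39+975)/2
= 53×1014/2 = 26871

S_53 = 26871


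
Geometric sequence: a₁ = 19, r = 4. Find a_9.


aₙ = a₁·r^(n-1)
= 19×4^8
= 19×65536
= 1245184

a_9 = 1245184


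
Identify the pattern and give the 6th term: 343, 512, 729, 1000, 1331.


Pattern: perfect cubes: n³
Terms: 343, 512, 729, 1000, 1331
Next term = 1728

Next term = 1728


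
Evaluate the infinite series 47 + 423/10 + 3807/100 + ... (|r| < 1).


S∞ = a₁/(1-r) = 47/(1 - 9/10)
= 47/(1/10)
= 470

S∞ = 470


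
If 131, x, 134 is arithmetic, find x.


AM = (131 + 134)/2 = 265/2 = 132.5

AM = 132.5


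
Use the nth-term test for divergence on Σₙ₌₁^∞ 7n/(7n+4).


lim(n→∞) 7n/(7n+4) = 7/7 = 1  (divide numerator and denominator by n)
lim aₙ = 1 ≠ 0 → series DIVERGES

Diverges (lim aₙ = 1 ≠ 0)


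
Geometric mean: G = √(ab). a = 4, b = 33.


GM = √(4×33) = √132 = 11.4891

GM = 11.4891


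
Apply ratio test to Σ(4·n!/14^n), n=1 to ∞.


aₙ = 4·n!/14^n
a_{n+1}/aₙ = (n+1)!/14^(n+1) × 14^n/n!  (constant 4 cancels)
= (n+1)/14
L = lim(n→∞) (n+1)/14 = ∞
L > 1 → series DIVERGES

Diverges (ratio test: L = ∞ > 1)


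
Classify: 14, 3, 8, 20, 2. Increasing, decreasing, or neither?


Differences: -11, 5, 12, -18
Difference at position 2 is +5 (> 0) but position 1 is -11 (< 0) — sequence both rises and falls
→ NOT monotonic

Not monotonic


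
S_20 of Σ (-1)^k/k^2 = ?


S = -1 + 1/4 - 1/9 + 1/16 - 1/25 + 1/36 - 1/49 + 1/64 ± ...
= -0.8213
(Full series converges to -π²/12 ≈ -0.8225)

S_20 = -0.8213


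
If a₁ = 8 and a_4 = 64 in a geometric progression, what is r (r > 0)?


r^(n-1) = aₙ/a₁
r^3 = 64/8 = 8
r = 8^(1/3)
= 2

r = 2


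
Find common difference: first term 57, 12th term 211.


d = (aₙ - a₁)/(n-1)
= (211 - 57)/(12-1)
= 154/11 = 14

d = 14


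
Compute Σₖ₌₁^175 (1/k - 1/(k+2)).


Telescoping with gap 2: two head and two tail terms survive.
= (1 + 1/2) - (1/176 + 1/177)
= 3/2 - 1/176 - 1/177 = 46375/31152

Sum = 46375/31152


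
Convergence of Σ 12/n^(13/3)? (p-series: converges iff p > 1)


p-series test: Σ c/n^p converges if p > 1, diverges if p ≤ 1 (constant c > 0 doesn't affect convergence).
p = 13/3
13/3 > 1 → CONVERGES

Converges (p = 13/3 > 1)


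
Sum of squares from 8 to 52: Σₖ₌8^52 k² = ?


Σₖ₌8^52 k² = Σₖ₌₁^52 k² − Σₖ₌₁^7 k²
= 52·53·105/6 − 7·8·15/6
= 48230 − 140 = 48090

Σk² = 48090


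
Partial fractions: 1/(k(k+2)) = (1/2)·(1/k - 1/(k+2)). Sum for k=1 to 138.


1/(k(k+2)) = (1/2)·(1/k - 1/(k+2)) (partial fractions)
Telescoping: Σ = (1/2)·(1 + 1/2 - 1/139 - 1/140) = 28911/38920

Sum = 28911/38920


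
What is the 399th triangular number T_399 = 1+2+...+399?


n(n+1)/2 = 399×400/2 = 159600/2 = 79800

Σk = 79800


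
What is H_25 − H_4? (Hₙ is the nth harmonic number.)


Σₖ₌5^25 1/k = 1/5 + 1/6 + 1/7 + ... + 1/25
= 15461449967/8923714800
≈ 1.7326

Sum = 15461449967/8923714800 ≈ 1.7326


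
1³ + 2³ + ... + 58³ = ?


n(n+1)/2 = 58×59/2 = 1711
Σk³ = 1711² = 2927521

Σk³ = 2927521


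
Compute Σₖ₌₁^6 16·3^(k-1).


Sₙ = 16×(3^6 - 1)/(3 - 1)
= 16×(729 - 1)/2
= 16×728/2
= 5824

S_6 = 5824


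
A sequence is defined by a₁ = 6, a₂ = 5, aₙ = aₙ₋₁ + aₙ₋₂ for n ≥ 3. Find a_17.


Computing iteratively: 6, 5, 11, 16, 27, 43, 70, 113, 183, 296, 479, 775, ...
a_17 = 8595

a_17 = 8595


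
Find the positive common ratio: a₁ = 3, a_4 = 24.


r^(n-1) = aₙ/a₁
r^3 = 24/3 = 8
r = 8^(1/3)
= 2

r = 2


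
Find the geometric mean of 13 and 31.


GM = √(13×31) = √403 = 20.0749

GM = 20.0749


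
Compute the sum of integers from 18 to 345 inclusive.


Σₖ₌18^345 k = Σₖ₌₁^345 k − Σₖ₌₁^17 k
= 345·346/2 − 17·18/2
= 59685 − 153 = 59532

Σk = 59532


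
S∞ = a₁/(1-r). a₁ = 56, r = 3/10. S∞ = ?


S∞ = a₁/(1-r) = 56/(1 - 3/10)
= 56/(7/10)
= 80

S∞ = 80


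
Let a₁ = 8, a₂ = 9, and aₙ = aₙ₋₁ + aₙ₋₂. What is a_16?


Computing iteratively: 8, 9, 17, 26, 43, 69, 112, 181, 293, 474, 767, 1241, ...
a_16 = 8506

a_16 = 8506


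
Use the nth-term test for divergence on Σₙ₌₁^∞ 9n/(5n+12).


lim(n→∞) 9n/(5n+12) = 9/5 = 9/5  (divide numerator and denominator by n)
lim aₙ = 9/5 ≠ 0 → series DIVERGES

Diverges (lim aₙ = 9/5 ≠ 0)


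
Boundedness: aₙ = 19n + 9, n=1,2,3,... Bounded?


aₙ = 19n + 9 → as n→∞, aₙ→∞
No finite upper bound exists
The sequence is UNBOUNDED

Unbounded (aₙ → ∞ as n → ∞)


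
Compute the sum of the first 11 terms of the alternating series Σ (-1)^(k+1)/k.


S = 1 - 1/2 + 1/3 - 1/4 + 1/5 - 1/6 + 1/7 - 1/8 ± ...
= 0.7365
(Full series converges to +ln(2) ≈ +0.6931)

S_11 = 0.7365


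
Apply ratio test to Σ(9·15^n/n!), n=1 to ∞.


aₙ = 9·15^n/n!
a_{n+1}/aₙ = 15^(n+1)/(n+1)! × n!/15^n  (constant 9 cancels)
= 15/(n+1)
L = lim(n→∞) 15/(n+1) = 0
L < 1 → series CONVERGES

Converges (ratio test: L = 0 < 1)


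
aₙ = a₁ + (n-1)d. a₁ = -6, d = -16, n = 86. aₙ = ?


aₙ = a₁ + (n-1)d
= -6 + (86-1)×-16
= -6 - 1360
= -1366

a_86 = -1366


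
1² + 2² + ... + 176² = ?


n = 176
n(n+1)(2n+1)/6 = 176×177×353/6
= 10996656/6 = 1832776

Σk² = 1832776


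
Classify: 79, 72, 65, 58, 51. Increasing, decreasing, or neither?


Differences: -7, -7, -7, -7
All differences < 0 → strictly DECREASING

Monotonically decreasing


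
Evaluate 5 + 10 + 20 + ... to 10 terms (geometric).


Sₙ = 5×(2^10 - 1)/(2 - 1)
= 5×(1024 - 1)/1
= 5×1023/1
= 5115

S_10 = 5115


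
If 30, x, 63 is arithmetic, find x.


AM = (30 + 63)/2 = 93/2 = 46.5

AM = 46.5


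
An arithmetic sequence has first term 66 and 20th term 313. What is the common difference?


d = (aₙ - a₁)/(n-1)
= (313 - 66)/(20-1)
= 247/19 = 13

d = 13


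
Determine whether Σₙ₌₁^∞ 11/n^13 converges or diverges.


p-series test: Σ c/n^p converges if p > 1, diverges if p ≤ 1 (constant c > 0 doesn't affect convergence).
p = 13
13 > 1 → CONVERGES

Converges (p = 13 > 1)


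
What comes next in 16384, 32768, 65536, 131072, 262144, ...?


Pattern: powers of 2: 2ⁿ
Terms: 16384, 32768, 65536, 131072, 262144
Next term = 524288

Next term = 524288


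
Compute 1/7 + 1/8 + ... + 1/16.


Σₖ₌7^16 1/k = 1/7 + 1/8 + 1/9 + 1/10 + 1/11 + 1/12 + 1/13 + 1/14 + 1/15 + 1/16
= 134159/144144
≈ 0.9307

Sum = 134159/144144 ≈ 0.9307


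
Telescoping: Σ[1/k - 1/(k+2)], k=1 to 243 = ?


Telescoping with gap 2: two head and two tail terms survive.
= (1 + 1/2) - (1/244 + 1/245)
= 3/2 - 1/244 - 1/245 = 89181/59780

Sum = 89181/59780


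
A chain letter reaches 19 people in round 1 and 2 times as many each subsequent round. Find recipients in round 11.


aₙ = a₁·r^(n-1)
= 19×2^10
= 19×1024
= 19456

a_11 = 19456


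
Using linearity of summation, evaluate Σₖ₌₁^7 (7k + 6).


Σ(7k+6) = 7·Σk + 6·n
= 7·28 + 6·7
= 196 + 42 = 238

Σ = 238


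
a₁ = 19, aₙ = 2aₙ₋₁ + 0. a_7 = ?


Computing step by step:
a_1 = 19
a_2 = 38
a_3 = 76
a_4 = 152
a_5 = 304
a_6 = 608
a_7 = 1216


a_7 = 1216


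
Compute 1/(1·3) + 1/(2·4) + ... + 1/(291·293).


1/(k(k+2)) = (1/2)·(1/k - 1/(k+2)) (partial fractions)
Telescoping: Σ = (1/2)·(1 + 1/2 - 1/292 - 1/293) = 127749/171112

Sum = 127749/171112


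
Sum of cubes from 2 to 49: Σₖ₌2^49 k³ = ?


Σₖ₌2^49 k³ = [49·50/2]² − [1·2/2]²
= 1500625 − 1 = 1500624

Σk³ = 1500624


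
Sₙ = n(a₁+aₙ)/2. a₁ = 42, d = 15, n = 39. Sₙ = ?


aₙ = 42 + (39-1)×15 = 612
Sₙ = n(a₁+aₙ)/2 = 39×(42+612)/2
= 39×654/2 = 12753

S_39 = 12753


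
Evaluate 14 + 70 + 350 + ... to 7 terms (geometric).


Sₙ = 14×(5^7 - 1)/(5 - 1)
= 14×(78125 - 1)/4
= 14×78124/4
= 273434

S_7 = 273434


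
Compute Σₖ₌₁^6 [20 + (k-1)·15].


aₙ = 20 + (6-1)×15 = 95
Sₙ = n(a₁+aₙ)/2 = 6×(20+95)/2
= 6×115/2 = 345

S_6 = 345


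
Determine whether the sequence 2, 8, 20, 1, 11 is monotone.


Differences: 6, 12, -19, 10
Difference at position 1 is +6 (> 0) but position 3 is -19 (< 0) — sequence both rises and falls
→ NOT monotonic

Not monotonic


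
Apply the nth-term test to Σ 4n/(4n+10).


lim(n→∞) 4n/(4n+10) = 4/4 = 1  (divide numerator and denominator by n)
lim aₙ = 1 ≠ 0 → series DIVERGES

Diverges (lim aₙ = 1 ≠ 0)


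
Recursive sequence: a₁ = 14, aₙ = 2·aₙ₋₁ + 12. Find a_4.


Computing step by step:
a_1 = 14
a_2 = 40
a_3 = 92
a_4 = 196


a_4 = 196


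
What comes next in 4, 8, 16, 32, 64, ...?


Pattern: powers of 2: 2ⁿ
Terms: 4, 8, 16, 32, 64
Next term = 128

Next term = 128


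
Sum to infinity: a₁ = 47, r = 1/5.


S∞ = a₁/(1-r) = 47/(1 - 1/5)
= 47/(4/5)
= 235/4

S∞ = 235/4


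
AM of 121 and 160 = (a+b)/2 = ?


AM = (121 + 160)/2 = 281/2 = 140.5

AM = 140.5


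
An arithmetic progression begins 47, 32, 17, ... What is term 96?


aₙ = a₁ + (n-1)d
= 47 + (96-1)×-15
= 47 - 1425
= -1378

a_96 = -1378


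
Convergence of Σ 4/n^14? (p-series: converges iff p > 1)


p-series test: Σ c/n^p converges if p > 1, diverges if p ≤ 1 (constant c > 0 doesn't affect convergence).
p = 14
14 > 1 → CONVERGES

Converges (p = 14 > 1)


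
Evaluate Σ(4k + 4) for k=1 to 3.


Σ(4k+4) = 4·Σk + 4·n
= 4·6 + 4·3
= 24 + 12 = 36

Σ = 36


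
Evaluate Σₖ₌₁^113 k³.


n(n+1)/2 = 113×114/2 = 6441
Σk³ = 6441² = 41486481

Σk³ = 41486481


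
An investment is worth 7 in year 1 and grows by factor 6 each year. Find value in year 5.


aₙ = a₁·r^(n-1)
= 7×6^4
= 7×1296
= 9072

a_5 = 9072


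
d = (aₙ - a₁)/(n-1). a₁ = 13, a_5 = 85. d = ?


d = (aₙ - a₁)/(n-1)
= (85 - 13)/(5-1)
= 72/4 = 18

d = 18


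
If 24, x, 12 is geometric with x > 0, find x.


GM = √(24×12) = √288 = 16.9706

GM = 16.9706


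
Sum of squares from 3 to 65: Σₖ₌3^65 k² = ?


Σₖ₌3^65 k² = Σₖ₌₁^65 k² − Σₖ₌₁^2 k²
= 65·66·131/6 − 2·3·5/6
= 93665 − 5 = 93660

Σk² = 93660


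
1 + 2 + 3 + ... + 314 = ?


n(n+1)/2 = 314×315/2 = 98910/2 = 49455

Σk = 49455


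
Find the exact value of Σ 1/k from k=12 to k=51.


Σₖ₌12^51 1/k = 1/12 + 1/13 + 1/14 + ... + 1/51
= 4645268866599554270339/3099044504245996706400
≈ 1.4989

Sum = 4645268866599554270339/3099044504245996706400 ≈ 1.4989


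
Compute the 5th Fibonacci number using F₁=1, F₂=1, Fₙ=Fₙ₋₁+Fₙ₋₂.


Fibonacci sequence: 1, 1, 2, 3, 5
F(5) = 5

F(5) = 5


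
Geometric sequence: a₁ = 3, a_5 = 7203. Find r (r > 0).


r^(n-1) = aₙ/a₁
r^4 = 7203/3 = 2401
r = 2401^(1/4)
= ±7; taking r > 0 gives r = 7

r = 7


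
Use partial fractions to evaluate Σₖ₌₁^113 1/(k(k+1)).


1/(k(k+1)) = 1/k - 1/(k+1) (partial fractions)
Telescoping: Σ = 1 - 1/114 = 113/114

Sum = 113/114


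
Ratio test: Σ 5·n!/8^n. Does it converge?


aₙ = 5·n!/8^n
a_{n+1}/aₙ = (n+1)!/8^(n+1) × 8^n/n!  (constant 5 cancels)
= (n+1)/8
L = lim(n→∞) (n+1)/8 = ∞
L > 1 → series DIVERGES

Diverges (ratio test: L = ∞ > 1)


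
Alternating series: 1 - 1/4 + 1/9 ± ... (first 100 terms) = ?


S = 1 - 1/4 + 1/9 - 1/16 + 1/25 - 1/36 + 1/49 - 1/64 ± ...
= 0.8224
(Full series converges to +π²/12 ≈ +0.8225)

S_100 = 0.8224


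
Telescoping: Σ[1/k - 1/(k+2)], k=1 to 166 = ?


Telescoping with gap 2: two head and two tail terms survive.
= (1 + 1/2) - (1/167 + 1/168)
= 3/2 - 1/167 - 1/168 = 41749/28056

Sum = 41749/28056


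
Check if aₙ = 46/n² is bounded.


a₁ = 46, a₂ = 46/4, a₃ = 46/9, ...
0 < aₙ ≤ 46 for all n ≥ 1
The sequence IS bounded

Bounded (0 < aₙ ≤ 46)


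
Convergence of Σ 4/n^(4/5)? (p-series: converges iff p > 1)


p-series test: Σ c/n^p converges if p > 1, diverges if p ≤ 1 (constant c > 0 doesn't affect convergence).
p = 4/5
4/5 ≤ 1 → DIVERGES

Diverges (p = 4/5 ≤ 1)


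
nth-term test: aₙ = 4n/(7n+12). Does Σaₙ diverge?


lim(n→∞) 4n/(7n+12) = 4/7 = 4/7  (divide numerator and denominator by n)
lim aₙ = 4/7 ≠ 0 → series DIVERGES

Diverges (lim aₙ = 4/7 ≠ 0)


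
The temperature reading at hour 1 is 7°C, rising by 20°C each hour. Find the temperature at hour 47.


aₙ = a₁ + (n-1)d
= 7 + (47-1)×20
= 7 + 920
= 927

a_47 = 927


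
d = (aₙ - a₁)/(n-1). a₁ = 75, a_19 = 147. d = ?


d = (aₙ - a₁)/(n-1)
= (147 - 75)/(19-1)
= 72/18 = 4

d = 4


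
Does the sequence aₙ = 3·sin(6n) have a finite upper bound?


For all n, -1 ≤ sin(6n) ≤ 1, so -3 ≤ 3·sin(6n) ≤ 3
Lower bound: -3, Upper bound: 3
The sequence IS bounded

Bounded (-3 ≤ aₙ ≤ 3)


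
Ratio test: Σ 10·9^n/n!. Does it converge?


aₙ = 10·9^n/n!
a_{n+1}/aₙ = 9^(n+1)/(n+1)! × n!/9^n  (constant 10 cancels)
= 9/(n+1)
L = lim(n→∞) 9/(n+1) = 0
L < 1 → series CONVERGES

Converges (ratio test: L = 0 < 1)


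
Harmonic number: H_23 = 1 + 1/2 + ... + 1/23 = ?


H_23 = 1/1 + 1/2 + 1/3 + ... + 1/23
= 444316699/118982864
≈ 3.7343

H_23 = 444316699/118982864 ≈ 3.7343


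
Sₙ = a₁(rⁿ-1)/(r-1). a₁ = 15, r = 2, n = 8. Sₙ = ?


Sₙ = 15×(2^8 - 1)/(2 - 1)
= 15×(256 - 1)/1
= 15×255/1
= 3825

S_8 = 3825


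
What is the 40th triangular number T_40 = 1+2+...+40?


n(n+1)/2 = 40×41/2 = 1640/2 = 820

Σk = 820


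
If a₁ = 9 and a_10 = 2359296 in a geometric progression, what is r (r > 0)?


r^(n-1) = aₙ/a₁
r^9 = 2359296/9 = 262144
r = 262144^(1/9)
= 4

r = 4


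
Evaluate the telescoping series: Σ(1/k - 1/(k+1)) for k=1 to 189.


Telescoping: adjacent terms cancel.
= 1/1 - 1/190
= 1 - 1/190 = 189/190

Sum = 189/190


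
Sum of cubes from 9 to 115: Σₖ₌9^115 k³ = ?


Σₖ₌9^115 k³ = [115·116/2]² − [8·9/2]²
= 44488900 − 1296 = 44487604

Σk³ = 44487604


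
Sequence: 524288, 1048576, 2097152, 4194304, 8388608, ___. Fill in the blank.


Pattern: powers of 2: 2ⁿ
Terms: 524288, 1048576, 2097152, 4194304, 8388608
Next term = 16777216

Next term = 16777216


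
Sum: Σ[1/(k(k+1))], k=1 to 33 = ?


1/(k(k+1)) = 1/k - 1/(k+1) (partial fractions)
Telescoping: Σ = 1 - 1/34 = 33/34

Sum = 33/34


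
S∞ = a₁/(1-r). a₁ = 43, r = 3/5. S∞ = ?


S∞ = a₁/(1-r) = 43/(1 - 3/5)
= 43/(2/5)
= 215/2

S∞ = 215/2


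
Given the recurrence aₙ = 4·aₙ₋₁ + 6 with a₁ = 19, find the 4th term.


Computing step by step:
a_1 = 19
a_2 = 82
a_3 = 334
a_4 = 1342


a_4 = 1342


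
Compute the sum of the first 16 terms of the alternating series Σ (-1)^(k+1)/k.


S = 1 - 1/2 + 1/3 - 1/4 + 1/5 - 1/6 + 1/7 - 1/8 ± ...
= 0.6629
(Full series converges to +ln(2) ≈ +0.6931)

S_16 = 0.6629


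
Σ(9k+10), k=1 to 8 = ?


Σ(9k+10) = 9·Σk + 10·n
= 9·36 + 10·8
= 324 + 80 = 404

Σ = 404


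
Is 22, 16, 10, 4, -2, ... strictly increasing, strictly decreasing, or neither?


Differences: -6, -6, -6, -6
All differences < 0 → strictly DECREASING

Monotonically decreasing


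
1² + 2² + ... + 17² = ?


n = 17
n(n+1)(2n+1)/6 = 17×18×35/6
= 10710/6 = 1785

Σk² = 1785


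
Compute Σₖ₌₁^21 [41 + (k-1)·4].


aₙ = 41 + (21-1)×4 = 121
Sₙ = n(a₁+aₙ)/2 = 21×(41+121)/2
= 21×162/2 = 1701

S_21 = 1701


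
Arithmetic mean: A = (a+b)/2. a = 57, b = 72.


AM = (57 + 72)/2 = 129/2 = 64.5

AM = 64.5


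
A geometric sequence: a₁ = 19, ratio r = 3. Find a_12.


aₙ = a₁·r^(n-1)
= 19×3^11
= 19×177147
= 3365793

a_12 = 3365793


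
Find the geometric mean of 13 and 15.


GM = √(13×15) = √195 = 13.9642

GM = 13.9642


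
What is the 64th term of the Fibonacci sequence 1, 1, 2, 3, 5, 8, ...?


Fibonacci sequence: 1, 1, 2, 3, 5, 8, 13, 21, 34, 55, 89, ...
F(64) = 10610209857723

F(64) = 10610209857723


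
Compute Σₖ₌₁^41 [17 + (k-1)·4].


aₙ = 17 + (41-1)×4 = 177
Sₙ = n(a₁+aₙ)/2 = 41×(17+177)/2
= 41×194/2 = 3977

S_41 = 3977


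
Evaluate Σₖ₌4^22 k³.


Σₖ₌4^22 k³ = [22·23/2]² − [3·4/2]²
= 64009 − 36 = 63973

Σk³ = 63973


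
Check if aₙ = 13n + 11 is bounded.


aₙ = 13n + 11 → as n→∞, aₙ→∞
No finite upper bound exists
The sequence is UNBOUNDED

Unbounded (aₙ → ∞ as n → ∞)


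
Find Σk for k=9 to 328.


Σₖ₌9^328 k = Σₖ₌₁^328 k − Σₖ₌₁^8 k
= 328·329/2 − 8·9/2
= 53956 − 36 = 53920

Σk = 53920


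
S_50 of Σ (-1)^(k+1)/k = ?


S = 1 - 1/2 + 1/3 - 1/4 + 1/5 - 1/6 + 1/7 - 1/8 ± ...
= 0.6832
(Full series converges to +ln(2) ≈ +0.6931)

S_50 = 0.6832


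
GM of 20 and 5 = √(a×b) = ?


GM = √(20×5) = √100 = 10

GM = 10


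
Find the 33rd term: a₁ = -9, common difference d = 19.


aₙ = a₁ + (n-1)d
= -9 + (33-1)×19
= -9 + 608
= 599

a_33 = 599


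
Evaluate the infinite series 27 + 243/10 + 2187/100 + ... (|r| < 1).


S∞ = a₁/(1-r) = 27/(1 - 9/10)
= 27/(1/10)
= 270

S∞ = 270


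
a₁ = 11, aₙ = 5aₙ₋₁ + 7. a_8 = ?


Computing step by step:
a_1 = 11
a_2 = 62
a_3 = 317
a_4 = 1592
a_5 = 7967
a_6 = 39842
a_7 = 199217
a_8 = 996092


a_8 = 996092


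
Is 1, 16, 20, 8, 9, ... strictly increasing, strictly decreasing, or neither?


Differences: 15, 4, -12, 1
Difference at position 1 is +15 (> 0) but position 3 is -12 (< 0) — sequence both rises and falls
→ NOT monotonic

Not monotonic


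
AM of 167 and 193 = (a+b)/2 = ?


AM = (167 + 193)/2 = 360/2 = 180

AM = 180
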